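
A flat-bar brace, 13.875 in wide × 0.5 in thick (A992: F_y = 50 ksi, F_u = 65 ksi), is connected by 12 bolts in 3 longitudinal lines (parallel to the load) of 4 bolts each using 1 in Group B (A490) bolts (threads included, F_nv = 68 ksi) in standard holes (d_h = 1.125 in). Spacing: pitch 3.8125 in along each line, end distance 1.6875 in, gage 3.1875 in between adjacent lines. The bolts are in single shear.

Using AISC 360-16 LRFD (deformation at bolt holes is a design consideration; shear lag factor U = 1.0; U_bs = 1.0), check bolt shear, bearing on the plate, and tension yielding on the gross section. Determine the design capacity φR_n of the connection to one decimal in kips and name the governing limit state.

Bolt shear: A_b = π(1)²/4 = 0.7854 in². φR_n = 0.75 × 68 × 0.7854 × 12 × 1 = 480.7 kips.
Bearing (0.5 in plate, F_u = 65 ksi): end bolts L_c = 1.6875 − 1.125/2 = 1.125, R_n = min(1.2×1.125×0.5×65, 2.4×1×0.5×65) = 43.875 kips/bolt; interior L_c = 3.8125 − 1.125 = 2.6875, R_n = 78 kips/bolt. φR_n = 0.75 × (3×43.875 + 9×78) = 625.2 kips.
Tension yield (gross): A_g = 13.875×0.5 = 6.9375 in². φR_n = 0.90 × 50 × 6.9375 = 312.2 kips.
Governing: min(480.7, 625.2, 312.2) = 312.2 kips → gross-section yield.

312.2 kips (gross-section yield governs)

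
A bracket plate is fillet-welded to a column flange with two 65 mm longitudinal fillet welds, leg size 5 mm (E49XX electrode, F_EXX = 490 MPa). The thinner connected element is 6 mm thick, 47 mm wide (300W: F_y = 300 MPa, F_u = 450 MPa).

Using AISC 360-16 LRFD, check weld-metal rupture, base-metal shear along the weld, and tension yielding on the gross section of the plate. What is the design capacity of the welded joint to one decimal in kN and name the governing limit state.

Weld metal: throat = 0.707×5 = 3.535 mm, L = 2×65 = 130 mm. φR_n = 0.75 × 0.6 × 490 × 3.535 × 130 = 101.3 kN.
Base metal shear (6 mm plate): yield φR_n = 1.0×0.6×300×6×130 = 140.4 kN; rupture φR_n = 0.75×0.6×450×6×130 = 158.0 kN; take 140.4 kN (yield).
Tension yield (gross): A_g = 47×6 = 282 mm². φR_n = 0.90 × 300 × 282 = 76.1 kN.
Governing: min(101.3, 140.4, 76.1) = 76.1 kN → gross-section yield.

76.1 kN (gross-section yield governs)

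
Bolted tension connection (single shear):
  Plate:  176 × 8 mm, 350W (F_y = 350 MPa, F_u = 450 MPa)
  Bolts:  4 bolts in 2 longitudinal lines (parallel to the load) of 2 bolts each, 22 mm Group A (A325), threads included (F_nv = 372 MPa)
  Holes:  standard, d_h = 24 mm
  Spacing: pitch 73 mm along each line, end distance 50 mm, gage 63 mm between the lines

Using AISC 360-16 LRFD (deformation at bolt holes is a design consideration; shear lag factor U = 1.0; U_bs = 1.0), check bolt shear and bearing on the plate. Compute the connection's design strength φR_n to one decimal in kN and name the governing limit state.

Bolt shear: A_b = π(22)²/4 = 380.13 mm². φR_n = 0.75 × 372 × 380.13 × 4 × 1 = 424.2 kN.
Bearing (8 mm plate, F_u = 450 MPa): end bolts L_c = 50 − 24/2 = 38, R_n = min(1.2×38×8×450, 2.4×22×8×450) = 164.16 kN/bolt; interior L_c = 73 − 24 = 49, R_n = 190.08 kN/bolt. φR_n = 0.75 × (2×164.16 + 2×190.08) = 531.4 kN.
Governing: min(424.2, 531.4) = 424.2 kN → bolt shear.

424.2 kN (bolt shear governs)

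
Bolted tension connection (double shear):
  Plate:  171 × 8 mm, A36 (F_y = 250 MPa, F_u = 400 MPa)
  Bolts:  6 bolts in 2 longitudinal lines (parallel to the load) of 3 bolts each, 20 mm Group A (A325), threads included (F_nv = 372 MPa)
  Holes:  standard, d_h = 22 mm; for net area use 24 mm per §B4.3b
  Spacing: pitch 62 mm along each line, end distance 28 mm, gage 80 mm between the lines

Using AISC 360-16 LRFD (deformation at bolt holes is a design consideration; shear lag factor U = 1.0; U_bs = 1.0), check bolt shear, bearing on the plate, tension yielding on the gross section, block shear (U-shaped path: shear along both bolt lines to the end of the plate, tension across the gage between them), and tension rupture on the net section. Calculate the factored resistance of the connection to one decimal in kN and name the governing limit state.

295.2 kN (net-section rupture governs)

Bolt shear: A_b = π(20)²/4 = 314.16 mm². φR_n = 0.75 × 372 × 314.16 × 6 × 2 = 1051.8 kN.
Bearing (8 mm plate, F_u = 400 MPa): end bolts L_c = 28 − 22/2 = 17, R_n = min(1.2×17×8×400, 2.4×20×8×400) = 65.28 kN/bolt; interior L_c = 62 − 22 = 40, R_n = 153.6 kN/bolt. φR_n = 0.75 × (2×65.28 + 4×153.6) = 558.7 kN.
Tension yield (gross): A_g = 171×8 = 1368 mm². φR_n = 0.90 × 250 × 1368 = 307.8 kN.
Block shear: shear path 2×[28+2×62] = 2×152 mm, A_gv = 2432, A_nv = 2×(152 − 2.5×24)×8 = 1472 mm²; tension across gage: (80 − 1×24)×8 = 448 mm². R_n = min(0.6×400×1472, 0.6×250×2432) + 1.0×400×448 = min(353.28, 364.8) + 179.2 = 532.48 kN. φR_n = 0.75 × 532.48 = 399.4 kN.
Tension rupture (net): A_n = (171 − 2×24)×8 = 984 mm² (U = 1.0, A_e = A_n). φR_n = 0.75 × 400 × 984 = 295.2 kN.
Governing: min(1051.8, 558.7, 307.8, 399.4, 295.2) = 295.2 kN → net-section rupture.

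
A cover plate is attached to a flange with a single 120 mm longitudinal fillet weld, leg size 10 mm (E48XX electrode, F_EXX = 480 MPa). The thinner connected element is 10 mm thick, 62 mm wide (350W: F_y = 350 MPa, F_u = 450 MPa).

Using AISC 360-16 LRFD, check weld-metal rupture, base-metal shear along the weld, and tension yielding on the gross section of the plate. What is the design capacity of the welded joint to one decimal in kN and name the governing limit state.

Weld metal: throat = 0.707×10 = 7.07 mm, L = 120 mm. φR_n = 0.75 × 0.6 × 480 × 7.07 × 120 = 183.3 kN.
Base metal shear (10 mm plate): yield φR_n = 1.0×0.6×350×10×120 = 252.0 kN; rupture φR_n = 0.75×0.6×450×10×120 = 243.0 kN; take 243.0 kN (rupture).
Tension yield (gross): A_g = 62×10 = 620 mm². φR_n = 0.90 × 350 × 620 = 195.3 kN.
Governing: min(183.3, 243.0, 195.3) = 183.3 kN → weld metal.

183.3 kN (weld metal governs)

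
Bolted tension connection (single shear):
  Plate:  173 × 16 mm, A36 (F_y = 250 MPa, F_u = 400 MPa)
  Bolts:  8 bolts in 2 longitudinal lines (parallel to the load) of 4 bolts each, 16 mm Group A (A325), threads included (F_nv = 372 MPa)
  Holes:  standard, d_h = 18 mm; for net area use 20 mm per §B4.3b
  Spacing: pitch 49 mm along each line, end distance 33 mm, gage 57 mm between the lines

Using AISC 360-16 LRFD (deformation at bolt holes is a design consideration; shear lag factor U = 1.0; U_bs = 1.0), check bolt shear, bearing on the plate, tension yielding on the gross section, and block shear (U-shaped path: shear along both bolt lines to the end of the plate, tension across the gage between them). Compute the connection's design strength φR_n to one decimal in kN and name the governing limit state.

448.8 kN (bolt shear governs)

Bolt shear: A_b = π(16)²/4 = 201.06 mm². φR_n = 0.75 × 372 × 201.06 × 8 × 1 = 448.8 kN.
Bearing (16 mm plate, F_u = 400 MPa): end bolts L_c = 33 − 18/2 = 24, R_n = min(1.2×24×16×400, 2.4×16×16×400) = 184.32 kN/bolt; interior L_c = 49 − 18 = 31, R_n = 238.08 kN/bolt. φR_n = 0.75 × (2×184.32 + 6×238.08) = 1347.8 kN.
Tension yield (gross): A_g = 173×16 = 2768 mm². φR_n = 0.90 × 250 × 2768 = 622.8 kN.
Block shear: shear path 2×[33+3×49] = 2×180 mm, A_gv = 5760, A_nv = 2×(180 − 3.5×20)×16 = 3520 mm²; tension across gage: (57 − 1×20)×16 = 592 mm². R_n = min(0.6×400×3520, 0.6×250×5760) + 1.0×400×592 = min(844.8, 864) + 236.8 = 1081.6 kN. φR_n = 0.75 × 1081.6 = 811.2 kN.
Governing: min(448.8, 1347.8, 622.8, 811.2) = 448.8 kN → bolt shear.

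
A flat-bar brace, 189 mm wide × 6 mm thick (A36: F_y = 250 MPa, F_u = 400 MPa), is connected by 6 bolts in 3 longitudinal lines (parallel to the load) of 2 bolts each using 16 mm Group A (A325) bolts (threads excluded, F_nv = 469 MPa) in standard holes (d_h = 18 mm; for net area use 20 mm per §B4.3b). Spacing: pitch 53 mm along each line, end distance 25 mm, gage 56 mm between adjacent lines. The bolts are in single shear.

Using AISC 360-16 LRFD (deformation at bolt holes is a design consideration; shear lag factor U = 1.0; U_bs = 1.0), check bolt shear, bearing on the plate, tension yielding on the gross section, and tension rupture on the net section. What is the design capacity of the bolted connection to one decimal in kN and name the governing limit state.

Bolt shear: A_b = π(16)²/4 = 201.06 mm². φR_n = 0.75 × 469 × 201.06 × 6 × 1 = 424.3 kN.
Bearing (6 mm plate, F_u = 400 MPa): end bolts L_c = 25 − 18/2 = 16, R_n = min(1.2×16×6×400, 2.4×16×6×400) = 46.08 kN/bolt; interior L_c = 53 − 18 = 35, R_n = 92.16 kN/bolt. φR_n = 0.75 × (3×46.08 + 3×92.16) = 311.0 kN.
Tension yield (gross): A_g = 189×6 = 1134 mm². φR_n = 0.90 × 250 × 1134 = 255.2 kN.
Tension rupture (net): A_n = (189 − 3×20)×6 = 774 mm² (U = 1.0, A_e = A_n). φR_n = 0.75 × 400 × 774 = 232.2 kN.
Governing: min(424.3, 311.0, 255.2, 232.2) = 232.2 kN → net-section rupture.

232.2 kN (net-section rupture governs)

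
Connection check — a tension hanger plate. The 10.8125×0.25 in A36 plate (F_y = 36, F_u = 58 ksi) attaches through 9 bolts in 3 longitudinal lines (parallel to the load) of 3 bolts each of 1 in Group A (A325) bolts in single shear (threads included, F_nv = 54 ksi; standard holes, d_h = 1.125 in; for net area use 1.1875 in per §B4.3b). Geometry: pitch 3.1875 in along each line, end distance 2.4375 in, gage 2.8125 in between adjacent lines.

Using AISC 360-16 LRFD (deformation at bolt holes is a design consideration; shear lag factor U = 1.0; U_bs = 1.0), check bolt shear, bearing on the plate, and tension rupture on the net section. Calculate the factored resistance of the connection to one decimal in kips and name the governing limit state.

Bolt shear: A_b = π(1)²/4 = 0.7854 in². φR_n = 0.75 × 54 × 0.7854 × 9 × 1 = 286.3 kips.
Bearing (0.25 in plate, F_u = 58 ksi): end bolts L_c = 2.4375 − 1.125/2 = 1.875, R_n = min(1.2×1.875×0.25×58, 2.4×1×0.25×58) = 32.625 kips/bolt; interior L_c = 3.1875 − 1.125 = 2.0625, R_n = 34.8 kips/bolt. φR_n = 0.75 × (3×32.625 + 6×34.8) = 230.0 kips.
Tension rupture (net): A_n = (10.8125 − 3×1.1875)×0.25 = 1.8125 in² (U = 1.0, A_e = A_n). φR_n = 0.75 × 58 × 1.8125 = 78.8 kips.
Governing: min(286.3, 230.0, 78.8) = 78.8 kips → net-section rupture.

78.8 kips (net-section rupture governs)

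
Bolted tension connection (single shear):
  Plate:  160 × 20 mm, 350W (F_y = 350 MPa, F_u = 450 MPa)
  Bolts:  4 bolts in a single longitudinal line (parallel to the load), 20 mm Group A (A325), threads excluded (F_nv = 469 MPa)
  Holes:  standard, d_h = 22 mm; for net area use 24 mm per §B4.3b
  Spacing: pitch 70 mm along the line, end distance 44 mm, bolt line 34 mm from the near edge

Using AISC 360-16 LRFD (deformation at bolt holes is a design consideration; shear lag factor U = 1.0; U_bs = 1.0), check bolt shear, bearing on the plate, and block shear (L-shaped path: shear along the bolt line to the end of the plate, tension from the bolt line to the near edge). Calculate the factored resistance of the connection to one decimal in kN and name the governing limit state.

Bolt shear: A_b = π(20)²/4 = 314.16 mm². φR_n = 0.75 × 469 × 314.16 × 4 × 1 = 442.0 kN.
Bearing (20 mm plate, F_u = 450 MPa): end bolts L_c = 44 − 22/2 = 33, R_n = min(1.2×33×20×450, 2.4×20×20×450) = 356.4 kN/bolt; interior L_c = 70 − 22 = 48, R_n = 432 kN/bolt. φR_n = 0.75 × (1×356.4 + 3×432) = 1239.3 kN.
Block shear: shear path 1×[44+3×70] = 1×254 mm, A_gv = 5080, A_nv = 1×(254 − 3.5×24)×20 = 3400 mm²; tension to near edge: (34 − 0.5×24)×20 = 440 mm². R_n = min(0.6×450×3400, 0.6×350×5080) + 1.0×450×440 = min(918, 1066.8) + 198 = 1116 kN. φR_n = 0.75 × 1116 = 837.0 kN.
Governing: min(442.0, 1239.3, 837.0) = 442.0 kN → bolt shear.

442.0 kN (bolt shear governs)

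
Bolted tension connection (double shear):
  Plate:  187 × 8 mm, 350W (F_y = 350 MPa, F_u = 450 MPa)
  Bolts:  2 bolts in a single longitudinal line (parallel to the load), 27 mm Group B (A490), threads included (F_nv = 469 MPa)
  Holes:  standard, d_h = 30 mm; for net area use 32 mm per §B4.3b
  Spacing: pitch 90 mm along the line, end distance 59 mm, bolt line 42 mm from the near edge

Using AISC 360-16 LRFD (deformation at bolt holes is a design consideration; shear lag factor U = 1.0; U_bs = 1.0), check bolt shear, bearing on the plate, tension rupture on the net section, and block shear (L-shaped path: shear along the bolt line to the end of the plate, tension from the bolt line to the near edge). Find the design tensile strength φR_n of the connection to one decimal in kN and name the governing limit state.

233.8 kN (block shear governs)

Bolt shear: A_b = π(27)²/4 = 572.56 mm². φR_n = 0.75 × 469 × 572.56 × 2 × 2 = 805.6 kN.
Bearing (8 mm plate, F_u = 450 MPa): end bolts L_c = 59 − 30/2 = 44, R_n = min(1.2×44×8×450, 2.4×27×8×450) = 190.08 kN/bolt; interior L_c = 90 − 30 = 60, R_n = 233.28 kN/bolt. φR_n = 0.75 × (1×190.08 + 1×233.28) = 317.5 kN.
Tension rupture (net): A_n = (187 − 1×32)×8 = 1240 mm² (U = 1.0, A_e = A_n). φR_n = 0.75 × 450 × 1240 = 418.5 kN.
Block shear: shear path 1×[59+1×90] = 1×149 mm, A_gv = 1192, A_nv = 1×(149 − 1.5×32)×8 = 808 mm²; tension to near edge: (42 − 0.5×32)×8 = 208 mm². R_n = min(0.6×450×808, 0.6×350×1192) + 1.0×450×208 = min(218.16, 250.32) + 93.6 = 311.76 kN. φR_n = 0.75 × 311.76 = 233.8 kN.
Governing: min(805.6, 317.5, 418.5, 233.8) = 233.8 kN → block shear.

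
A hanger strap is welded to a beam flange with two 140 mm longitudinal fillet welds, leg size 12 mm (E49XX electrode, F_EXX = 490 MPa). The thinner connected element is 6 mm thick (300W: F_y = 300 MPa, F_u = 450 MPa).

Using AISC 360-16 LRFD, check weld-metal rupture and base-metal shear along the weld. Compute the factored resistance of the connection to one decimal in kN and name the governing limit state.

302.4 kN (base-metal shear governs)

Weld metal: throat = 0.707×12 = 8.484 mm, L = 2×140 = 280 mm. φR_n = 0.75 × 0.6 × 490 × 8.484 × 280 = 523.8 kN.
Base metal shear (6 mm plate): yield φR_n = 1.0×0.6×300×6×280 = 302.4 kN; rupture φR_n = 0.75×0.6×450×6×280 = 340.2 kN; take 302.4 kN (yield).
Governing: min(523.8, 302.4) = 302.4 kN → base-metal shear.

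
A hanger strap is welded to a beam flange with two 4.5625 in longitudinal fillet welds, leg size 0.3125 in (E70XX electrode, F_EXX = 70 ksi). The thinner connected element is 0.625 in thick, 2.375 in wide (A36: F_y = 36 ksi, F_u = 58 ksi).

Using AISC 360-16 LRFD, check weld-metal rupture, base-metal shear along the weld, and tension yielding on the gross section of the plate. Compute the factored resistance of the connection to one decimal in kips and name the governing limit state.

48.1 kips (gross-section yield governs)

Weld metal: throat = 0.707×0.3125 = 0.22094 in, L = 2×4.5625 = 9.125 in. φR_n = 0.75 × 0.6 × 70 × 0.22094 × 9.125 = 63.5 kips.
Base metal shear (0.625 in plate): yield φR_n = 1.0×0.6×36×0.625×9.125 = 123.2 kips; rupture φR_n = 0.75×0.6×58×0.625×9.125 = 148.9 kips; take 123.2 kips (yield).
Tension yield (gross): A_g = 2.375×0.625 = 1.4844 in². φR_n = 0.90 × 36 × 1.4844 = 48.1 kips.
Governing: min(63.5, 123.2, 48.1) = 48.1 kips → gross-section yield.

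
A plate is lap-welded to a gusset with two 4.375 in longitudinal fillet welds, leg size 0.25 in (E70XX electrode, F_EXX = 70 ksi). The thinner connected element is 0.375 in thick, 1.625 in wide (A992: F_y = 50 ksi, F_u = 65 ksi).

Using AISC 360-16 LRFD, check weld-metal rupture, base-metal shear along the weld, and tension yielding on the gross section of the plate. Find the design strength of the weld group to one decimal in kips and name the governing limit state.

Weld metal: throat = 0.707×0.25 = 0.17675 in, L = 2×4.375 = 8.75 in. φR_n = 0.75 × 0.6 × 70 × 0.17675 × 8.75 = 48.7 kips.
Base metal shear (0.375 in plate): yield φR_n = 1.0×0.6×50×0.375×8.75 = 98.4 kips; rupture φR_n = 0.75×0.6×65×0.375×8.75 = 96.0 kips; take 96.0 kips (rupture).
Tension yield (gross): A_g = 1.625×0.375 = 0.60938 in². φR_n = 0.90 × 50 × 0.60938 = 27.4 kips.
Governing: min(48.7, 96.0, 27.4) = 27.4 kips → gross-section yield.

27.4 kips (gross-section yield governs)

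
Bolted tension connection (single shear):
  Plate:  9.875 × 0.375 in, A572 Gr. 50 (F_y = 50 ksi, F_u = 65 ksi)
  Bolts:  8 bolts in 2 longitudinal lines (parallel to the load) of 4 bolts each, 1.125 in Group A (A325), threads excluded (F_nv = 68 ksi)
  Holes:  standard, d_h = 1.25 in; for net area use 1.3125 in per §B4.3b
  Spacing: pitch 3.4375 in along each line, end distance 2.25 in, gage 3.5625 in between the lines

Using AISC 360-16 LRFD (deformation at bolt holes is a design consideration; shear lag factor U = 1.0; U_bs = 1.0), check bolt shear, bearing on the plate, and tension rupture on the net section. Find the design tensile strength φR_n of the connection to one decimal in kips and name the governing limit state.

Bolt shear: A_b = π(1.125)²/4 = 0.99402 in². φR_n = 0.75 × 68 × 0.99402 × 8 × 1 = 405.6 kips.
Bearing (0.375 in plate, F_u = 65 ksi): end bolts L_c = 2.25 − 1.25/2 = 1.625, R_n = min(1.2×1.625×0.375×65, 2.4×1.125×0.375×65) = 47.531 kips/bolt; interior L_c = 3.4375 − 1.25 = 2.1875, R_n = 63.984 kips/bolt. φR_n = 0.75 × (2×47.531 + 6×63.984) = 359.2 kips.
Tension rupture (net): A_n = (9.875 − 2×1.3125)×0.375 = 2.7188 in² (U = 1.0, A_e = A_n). φR_n = 0.75 × 65 × 2.7188 = 132.5 kips.
Governing: min(405.6, 359.2, 132.5) = 132.5 kips → net-section rupture.

132.5 kips (net-section rupture governs)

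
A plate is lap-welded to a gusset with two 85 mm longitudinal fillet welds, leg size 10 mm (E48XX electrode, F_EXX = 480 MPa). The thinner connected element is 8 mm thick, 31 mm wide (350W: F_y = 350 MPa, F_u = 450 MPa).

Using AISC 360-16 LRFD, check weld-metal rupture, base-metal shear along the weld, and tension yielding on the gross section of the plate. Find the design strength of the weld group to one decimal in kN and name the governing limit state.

Weld metal: throat = 0.707×10 = 7.07 mm, L = 2×85 = 170 mm. φR_n = 0.75 × 0.6 × 480 × 7.07 × 170 = 259.6 kN.
Base metal shear (8 mm plate): yield φR_n = 1.0×0.6×350×8×170 = 285.6 kN; rupture φR_n = 0.75×0.6×450×8×170 = 275.4 kN; take 275.4 kN (rupture).
Tension yield (gross): A_g = 31×8 = 248 mm². φR_n = 0.90 × 350 × 248 = 78.1 kN.
Governing: min(259.6, 275.4, 78.1) = 78.1 kN → gross-section yield.

78.1 kN (gross-section yield governs)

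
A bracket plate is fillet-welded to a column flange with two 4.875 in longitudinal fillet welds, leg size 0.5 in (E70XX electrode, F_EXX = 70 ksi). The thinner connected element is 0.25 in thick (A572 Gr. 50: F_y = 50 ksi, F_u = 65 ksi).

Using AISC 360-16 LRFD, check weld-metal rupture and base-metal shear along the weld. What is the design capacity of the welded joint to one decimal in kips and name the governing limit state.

71.3 kips (base-metal shear governs)

Weld metal: throat = 0.707×0.5 = 0.3535 in, L = 2×4.875 = 9.75 in. φR_n = 0.75 × 0.6 × 70 × 0.3535 × 9.75 = 108.6 kips.
Base metal shear (0.25 in plate): yield φR_n = 1.0×0.6×50×0.25×9.75 = 73.1 kips; rupture φR_n = 0.75×0.6×65×0.25×9.75 = 71.3 kips; take 71.3 kips (rupture).
Governing: min(108.6, 71.3) = 71.3 kips → base-metal shear.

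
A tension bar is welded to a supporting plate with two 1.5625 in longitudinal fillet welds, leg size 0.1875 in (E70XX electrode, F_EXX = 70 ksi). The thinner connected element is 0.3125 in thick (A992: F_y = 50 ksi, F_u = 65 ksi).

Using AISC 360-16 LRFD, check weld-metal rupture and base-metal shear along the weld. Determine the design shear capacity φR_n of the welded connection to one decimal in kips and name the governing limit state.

13.0 kips (weld metal governs)

Weld metal: throat = 0.707×0.1875 = 0.13256 in, L = 2×1.5625 = 3.125 in. φR_n = 0.75 × 0.6 × 70 × 0.13256 × 3.125 = 13.0 kips.
Base metal shear (0.3125 in plate): yield φR_n = 1.0×0.6×50×0.3125×3.125 = 29.3 kips; rupture φR_n = 0.75×0.6×65×0.3125×3.125 = 28.6 kips; take 28.6 kips (rupture).
Governing: min(13.0, 28.6) = 13.0 kips → weld metal.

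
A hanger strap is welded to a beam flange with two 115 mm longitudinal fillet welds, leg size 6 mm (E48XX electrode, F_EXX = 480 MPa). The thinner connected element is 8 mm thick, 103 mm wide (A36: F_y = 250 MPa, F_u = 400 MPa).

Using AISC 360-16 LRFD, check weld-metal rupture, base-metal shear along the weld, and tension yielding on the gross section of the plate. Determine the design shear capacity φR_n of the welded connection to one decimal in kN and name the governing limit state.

Weld metal: throat = 0.707×6 = 4.242 mm, L = 2×115 = 230 mm. φR_n = 0.75 × 0.6 × 480 × 4.242 × 230 = 210.7 kN.
Base metal shear (8 mm plate): yield φR_n = 1.0×0.6×250×8×230 = 276.0 kN; rupture φR_n = 0.75×0.6×400×8×230 = 331.2 kN; take 276.0 kN (yield).
Tension yield (gross): A_g = 103×8 = 824 mm². φR_n = 0.90 × 250 × 824 = 185.4 kN.
Governing: min(210.7, 276.0, 185.4) = 185.4 kN → gross-section yield.

185.4 kN (gross-section yield governs)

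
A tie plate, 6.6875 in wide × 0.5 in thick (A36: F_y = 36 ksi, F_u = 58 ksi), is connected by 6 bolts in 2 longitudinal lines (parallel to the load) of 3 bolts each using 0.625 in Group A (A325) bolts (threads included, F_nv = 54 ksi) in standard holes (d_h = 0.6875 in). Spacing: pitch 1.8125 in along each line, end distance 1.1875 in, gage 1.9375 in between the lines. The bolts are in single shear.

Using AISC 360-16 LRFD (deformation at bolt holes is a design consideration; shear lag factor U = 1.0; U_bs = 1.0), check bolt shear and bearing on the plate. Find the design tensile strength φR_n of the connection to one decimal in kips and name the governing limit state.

Bolt shear: A_b = π(0.625)²/4 = 0.3068 in². φR_n = 0.75 × 54 × 0.3068 × 6 × 1 = 74.6 kips.
Bearing (0.5 in plate, F_u = 58 ksi): end bolts L_c = 1.1875 − 0.6875/2 = 0.84375, R_n = min(1.2×0.84375×0.5×58, 2.4×0.625×0.5×58) = 29.363 kips/bolt; interior L_c = 1.8125 − 0.6875 = 1.125, R_n = 39.15 kips/bolt. φR_n = 0.75 × (2×29.363 + 4×39.15) = 161.5 kips.
Governing: min(74.6, 161.5) = 74.6 kips → bolt shear.

74.6 kips (bolt shear governs)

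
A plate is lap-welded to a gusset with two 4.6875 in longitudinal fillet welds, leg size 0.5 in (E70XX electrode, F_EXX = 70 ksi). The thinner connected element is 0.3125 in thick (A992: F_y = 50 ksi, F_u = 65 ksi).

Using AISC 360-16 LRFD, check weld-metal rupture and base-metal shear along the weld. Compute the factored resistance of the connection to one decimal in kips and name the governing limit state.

85.7 kips (base-metal shear governs)

Weld metal: throat = 0.707×0.5 = 0.3535 in, L = 2×4.6875 = 9.375 in. φR_n = 0.75 × 0.6 × 70 × 0.3535 × 9.375 = 104.4 kips.
Base metal shear (0.3125 in plate): yield φR_n = 1.0×0.6×50×0.3125×9.375 = 87.9 kips; rupture φR_n = 0.75×0.6×65×0.3125×9.375 = 85.7 kips; take 85.7 kips (rupture).
Governing: min(104.4, 85.7) = 85.7 kips → base-metal shear.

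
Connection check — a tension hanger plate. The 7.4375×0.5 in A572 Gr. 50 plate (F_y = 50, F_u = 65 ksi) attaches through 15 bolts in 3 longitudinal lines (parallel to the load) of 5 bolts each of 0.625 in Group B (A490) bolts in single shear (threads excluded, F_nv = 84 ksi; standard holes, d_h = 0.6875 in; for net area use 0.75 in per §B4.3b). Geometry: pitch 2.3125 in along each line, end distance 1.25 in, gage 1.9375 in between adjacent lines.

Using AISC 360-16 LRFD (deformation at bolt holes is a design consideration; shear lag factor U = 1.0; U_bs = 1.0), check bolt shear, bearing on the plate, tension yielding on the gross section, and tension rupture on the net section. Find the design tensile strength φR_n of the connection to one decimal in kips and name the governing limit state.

Bolt shear: A_b = π(0.625)²/4 = 0.3068 in². φR_n = 0.75 × 84 × 0.3068 × 15 × 1 = 289.9 kips.
Bearing (0.5 in plate, F_u = 65 ksi): end bolts L_c = 1.25 − 0.6875/2 = 0.90625, R_n = min(1.2×0.90625×0.5×65, 2.4×0.625×0.5×65) = 35.344 kips/bolt; interior L_c = 2.3125 − 0.6875 = 1.625, R_n = 48.75 kips/bolt. φR_n = 0.75 × (3×35.344 + 12×48.75) = 518.3 kips.
Tension yield (gross): A_g = 7.4375×0.5 = 3.7188 in². φR_n = 0.90 × 50 × 3.7188 = 167.3 kips.
Tension rupture (net): A_n = (7.4375 − 3×0.75)×0.5 = 2.5938 in² (U = 1.0, A_e = A_n). φR_n = 0.75 × 65 × 2.5938 = 126.4 kips.
Governing: min(289.9, 518.3, 167.3, 126.4) = 126.4 kips → net-section rupture.

126.4 kips (net-section rupture governs)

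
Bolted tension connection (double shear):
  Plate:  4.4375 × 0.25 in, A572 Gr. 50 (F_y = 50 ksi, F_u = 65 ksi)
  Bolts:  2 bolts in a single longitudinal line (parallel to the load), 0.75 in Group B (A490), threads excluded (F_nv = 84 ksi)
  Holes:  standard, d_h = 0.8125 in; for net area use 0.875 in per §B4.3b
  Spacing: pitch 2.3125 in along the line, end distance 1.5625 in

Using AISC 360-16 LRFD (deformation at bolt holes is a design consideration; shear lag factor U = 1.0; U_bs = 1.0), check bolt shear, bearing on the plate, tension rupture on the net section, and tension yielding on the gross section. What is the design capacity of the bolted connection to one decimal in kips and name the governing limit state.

38.8 kips (bearing governs)

Bolt shear: A_b = π(0.75)²/4 = 0.44179 in². φR_n = 0.75 × 84 × 0.44179 × 2 × 2 = 111.3 kips.
Bearing (0.25 in plate, F_u = 65 ksi): end bolts L_c = 1.5625 − 0.8125/2 = 1.15625, R_n = min(1.2×1.15625×0.25×65, 2.4×0.75×0.25×65) = 22.547 kips/bolt; interior L_c = 2.3125 − 0.8125 = 1.5, R_n = 29.25 kips/bolt. φR_n = 0.75 × (1×22.547 + 1×29.25) = 38.8 kips.
Tension rupture (net): A_n = (4.4375 − 1×0.875)×0.25 = 0.89063 in² (U = 1.0, A_e = A_n). φR_n = 0.75 × 65 × 0.89063 = 43.4 kips.
Tension yield (gross): A_g = 4.4375×0.25 = 1.1094 in². φR_n = 0.90 × 50 × 1.1094 = 49.9 kips.
Governing: min(111.3, 38.8, 43.4, 49.9) = 38.8 kips → bearing.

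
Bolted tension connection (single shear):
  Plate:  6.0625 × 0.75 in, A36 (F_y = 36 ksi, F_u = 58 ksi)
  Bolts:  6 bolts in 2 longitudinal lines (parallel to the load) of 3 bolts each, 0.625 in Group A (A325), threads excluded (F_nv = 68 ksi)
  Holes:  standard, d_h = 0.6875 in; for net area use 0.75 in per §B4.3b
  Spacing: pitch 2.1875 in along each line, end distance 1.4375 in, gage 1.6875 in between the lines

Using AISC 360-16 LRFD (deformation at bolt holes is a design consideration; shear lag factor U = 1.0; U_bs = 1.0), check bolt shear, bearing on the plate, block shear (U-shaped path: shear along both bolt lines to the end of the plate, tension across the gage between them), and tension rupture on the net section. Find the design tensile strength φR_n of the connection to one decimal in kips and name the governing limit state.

Bolt shear: A_b = π(0.625)²/4 = 0.3068 in². φR_n = 0.75 × 68 × 0.3068 × 6 × 1 = 93.9 kips.
Bearing (0.75 in plate, F_u = 58 ksi): end bolts L_c = 1.4375 − 0.6875/2 = 1.09375, R_n = min(1.2×1.09375×0.75×58, 2.4×0.625×0.75×58) = 57.094 kips/bolt; interior L_c = 2.1875 − 0.6875 = 1.5, R_n = 65.25 kips/bolt. φR_n = 0.75 × (2×57.094 + 4×65.25) = 281.4 kips.
Block shear: shear path 2×[1.4375+2×2.1875] = 2×5.8125 in, A_gv = 8.7188, A_nv = 2×(5.8125 − 2.5×0.75)×0.75 = 5.9063 in²; tension across gage: (1.6875 − 1×0.75)×0.75 = 0.70313 in². R_n = min(0.6×58×5.9063, 0.6×36×8.7188) + 1.0×58×0.70313 = min(205.54, 188.33) + 40.782 = 229.11 kips. φR_n = 0.75 × 229.11 = 171.8 kips.
Tension rupture (net): A_n = (6.0625 − 2×0.75)×0.75 = 3.4219 in² (U = 1.0, A_e = A_n). φR_n = 0.75 × 58 × 3.4219 = 148.9 kips.
Governing: min(93.9, 281.4, 171.8, 148.9) = 93.9 kips → bolt shear.

93.9 kips (bolt shear governs)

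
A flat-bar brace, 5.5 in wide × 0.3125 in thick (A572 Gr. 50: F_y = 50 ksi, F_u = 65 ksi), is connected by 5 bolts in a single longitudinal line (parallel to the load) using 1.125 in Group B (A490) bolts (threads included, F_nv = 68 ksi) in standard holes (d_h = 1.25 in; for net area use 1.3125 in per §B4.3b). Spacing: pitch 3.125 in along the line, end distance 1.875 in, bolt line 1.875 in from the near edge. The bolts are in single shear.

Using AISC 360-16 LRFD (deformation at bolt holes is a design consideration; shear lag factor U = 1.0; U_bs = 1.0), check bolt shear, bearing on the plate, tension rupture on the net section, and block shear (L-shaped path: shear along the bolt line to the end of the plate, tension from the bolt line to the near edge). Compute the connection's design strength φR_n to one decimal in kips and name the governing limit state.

Bolt shear: A_b = π(1.125)²/4 = 0.99402 in². φR_n = 0.75 × 68 × 0.99402 × 5 × 1 = 253.5 kips.
Bearing (0.3125 in plate, F_u = 65 ksi): end bolts L_c = 1.875 − 1.25/2 = 1.25, R_n = min(1.2×1.25×0.3125×65, 2.4×1.125×0.3125×65) = 30.469 kips/bolt; interior L_c = 3.125 − 1.25 = 1.875, R_n = 45.703 kips/bolt. φR_n = 0.75 × (1×30.469 + 4×45.703) = 160.0 kips.
Tension rupture (net): A_n = (5.5 − 1×1.3125)×0.3125 = 1.3086 in² (U = 1.0, A_e = A_n). φR_n = 0.75 × 65 × 1.3086 = 63.8 kips.
Block shear: shear path 1×[1.875+4×3.125] = 1×14.375 in, A_gv = 4.4922, A_nv = 1×(14.375 − 4.5×1.3125)×0.3125 = 2.6465 in²; tension to near edge: (1.875 − 0.5×1.3125)×0.3125 = 0.38086 in². R_n = min(0.6×65×2.6465, 0.6×50×4.4922) + 1.0×65×0.38086 = min(103.21, 134.77) + 24.756 = 127.97 kips. φR_n = 0.75 × 127.97 = 96.0 kips.
Governing: min(253.5, 160.0, 63.8, 96.0) = 63.8 kips → net-section rupture.

63.8 kips (net-section rupture governs)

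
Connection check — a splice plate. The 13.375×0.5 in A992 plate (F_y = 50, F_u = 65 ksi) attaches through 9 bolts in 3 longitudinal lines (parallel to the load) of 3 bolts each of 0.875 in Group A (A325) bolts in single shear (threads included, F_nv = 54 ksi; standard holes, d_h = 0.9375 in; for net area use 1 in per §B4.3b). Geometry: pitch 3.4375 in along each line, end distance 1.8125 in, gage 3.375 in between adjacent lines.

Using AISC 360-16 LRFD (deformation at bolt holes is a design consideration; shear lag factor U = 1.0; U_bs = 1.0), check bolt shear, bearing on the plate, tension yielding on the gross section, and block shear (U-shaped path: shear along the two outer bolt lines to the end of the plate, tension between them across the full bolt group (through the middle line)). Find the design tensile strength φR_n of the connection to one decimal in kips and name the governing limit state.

219.2 kips (bolt shear governs)

Bolt shear: A_b = π(0.875)²/4 = 0.60132 in². φR_n = 0.75 × 54 × 0.60132 × 9 × 1 = 219.2 kips.
Bearing (0.5 in plate, F_u = 65 ksi): end bolts L_c = 1.8125 − 0.9375/2 = 1.34375, R_n = min(1.2×1.34375×0.5×65, 2.4×0.875×0.5×65) = 52.406 kips/bolt; interior L_c = 3.4375 − 0.9375 = 2.5, R_n = 68.25 kips/bolt. φR_n = 0.75 × (3×52.406 + 6×68.25) = 425.0 kips.
Tension yield (gross): A_g = 13.375×0.5 = 6.6875 in². φR_n = 0.90 × 50 × 6.6875 = 300.9 kips.
Block shear: shear path 2×[1.8125+2×3.4375] = 2×8.6875 in, A_gv = 8.6875, A_nv = 2×(8.6875 − 2.5×1)×0.5 = 6.1875 in²; tension across gage: (6.75 − 2×1)×0.5 = 2.375 in². R_n = min(0.6×65×6.1875, 0.6×50×8.6875) + 1.0×65×2.375 = min(241.31, 260.63) + 154.38 = 395.69 kips. φR_n = 0.75 × 395.69 = 296.8 kips.
Governing: min(219.2, 425.0, 300.9, 296.8) = 219.2 kips → bolt shear.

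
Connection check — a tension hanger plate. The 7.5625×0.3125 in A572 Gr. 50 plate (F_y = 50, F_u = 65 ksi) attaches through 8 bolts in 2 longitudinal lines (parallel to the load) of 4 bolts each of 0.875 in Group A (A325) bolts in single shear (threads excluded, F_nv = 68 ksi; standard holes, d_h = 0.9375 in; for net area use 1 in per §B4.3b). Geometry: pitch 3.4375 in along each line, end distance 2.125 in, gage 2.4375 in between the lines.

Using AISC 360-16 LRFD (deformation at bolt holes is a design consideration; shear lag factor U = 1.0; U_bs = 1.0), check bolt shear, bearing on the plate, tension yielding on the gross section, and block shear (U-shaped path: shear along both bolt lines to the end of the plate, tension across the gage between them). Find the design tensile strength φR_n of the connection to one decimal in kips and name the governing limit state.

Bolt shear: A_b = π(0.875)²/4 = 0.60132 in². φR_n = 0.75 × 68 × 0.60132 × 8 × 1 = 245.3 kips.
Bearing (0.3125 in plate, F_u = 65 ksi): end bolts L_c = 2.125 − 0.9375/2 = 1.65625, R_n = min(1.2×1.65625×0.3125×65, 2.4×0.875×0.3125×65) = 40.371 kips/bolt; interior L_c = 3.4375 − 0.9375 = 2.5, R_n = 42.656 kips/bolt. φR_n = 0.75 × (2×40.371 + 6×42.656) = 252.5 kips.
Tension yield (gross): A_g = 7.5625×0.3125 = 2.3633 in². φR_n = 0.90 × 50 × 2.3633 = 106.3 kips.
Block shear: shear path 2×[2.125+3×3.4375] = 2×12.4375 in, A_gv = 7.7734, A_nv = 2×(12.4375 − 3.5×1)×0.3125 = 5.5859 in²; tension across gage: (2.4375 − 1×1)×0.3125 = 0.44922 in². R_n = min(0.6×65×5.5859, 0.6×50×7.7734) + 1.0×65×0.44922 = min(217.85, 233.2) + 29.199 = 247.05 kips. φR_n = 0.75 × 247.05 = 185.3 kips.
Governing: min(245.3, 252.5, 106.3, 185.3) = 106.3 kips → gross-section yield.

106.3 kips (gross-section yield governs)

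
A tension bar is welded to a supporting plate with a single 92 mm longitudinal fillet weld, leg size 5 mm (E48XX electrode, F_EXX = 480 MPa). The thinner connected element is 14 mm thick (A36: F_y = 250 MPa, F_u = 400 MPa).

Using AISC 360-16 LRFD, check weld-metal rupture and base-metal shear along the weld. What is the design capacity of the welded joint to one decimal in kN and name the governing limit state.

70.2 kN (weld metal governs)

Weld metal: throat = 0.707×5 = 3.535 mm, L = 92 mm. φR_n = 0.75 × 0.6 × 480 × 3.535 × 92 = 70.2 kN.
Base metal shear (14 mm plate): yield φR_n = 1.0×0.6×250×14×92 = 193.2 kN; rupture φR_n = 0.75×0.6×400×14×92 = 231.8 kN; take 193.2 kN (yield).
Governing: min(70.2, 193.2) = 70.2 kN → weld metal.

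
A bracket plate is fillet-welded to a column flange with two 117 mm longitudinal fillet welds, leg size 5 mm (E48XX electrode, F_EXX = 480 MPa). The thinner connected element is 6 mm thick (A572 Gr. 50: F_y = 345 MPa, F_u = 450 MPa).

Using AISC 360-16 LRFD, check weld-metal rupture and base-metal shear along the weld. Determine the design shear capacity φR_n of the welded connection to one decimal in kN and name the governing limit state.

Weld metal: throat = 0.707×5 = 3.535 mm, L = 2×117 = 234 mm. φR_n = 0.75 × 0.6 × 480 × 3.535 × 234 = 178.7 kN.
Base metal shear (6 mm plate): yield φR_n = 1.0×0.6×345×6×234 = 290.6 kN; rupture φR_n = 0.75×0.6×450×6×234 = 284.3 kN; take 284.3 kN (rupture).
Governing: min(178.7, 284.3) = 178.7 kN → weld metal.

178.7 kN (weld metal governs)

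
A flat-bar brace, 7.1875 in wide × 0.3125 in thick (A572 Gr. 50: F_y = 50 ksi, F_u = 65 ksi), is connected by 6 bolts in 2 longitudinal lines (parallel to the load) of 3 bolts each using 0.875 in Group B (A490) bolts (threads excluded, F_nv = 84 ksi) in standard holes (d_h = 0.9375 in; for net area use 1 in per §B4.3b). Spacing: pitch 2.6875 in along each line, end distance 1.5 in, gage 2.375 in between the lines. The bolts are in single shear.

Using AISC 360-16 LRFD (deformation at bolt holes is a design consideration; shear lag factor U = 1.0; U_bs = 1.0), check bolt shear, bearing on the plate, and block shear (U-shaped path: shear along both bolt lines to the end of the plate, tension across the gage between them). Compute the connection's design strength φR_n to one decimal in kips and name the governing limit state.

Bolt shear: A_b = π(0.875)²/4 = 0.60132 in². φR_n = 0.75 × 84 × 0.60132 × 6 × 1 = 227.3 kips.
Bearing (0.3125 in plate, F_u = 65 ksi): end bolts L_c = 1.5 − 0.9375/2 = 1.03125, R_n = min(1.2×1.03125×0.3125×65, 2.4×0.875×0.3125×65) = 25.137 kips/bolt; interior L_c = 2.6875 − 0.9375 = 1.75, R_n = 42.656 kips/bolt. φR_n = 0.75 × (2×25.137 + 4×42.656) = 165.7 kips.
Block shear: shear path 2×[1.5+2×2.6875] = 2×6.875 in, A_gv = 4.2969, A_nv = 2×(6.875 − 2.5×1)×0.3125 = 2.7344 in²; tension across gage: (2.375 − 1×1)×0.3125 = 0.42969 in². R_n = min(0.6×65×2.7344, 0.6×50×4.2969) + 1.0×65×0.42969 = min(106.64, 128.91) + 27.93 = 134.57 kips. φR_n = 0.75 × 134.57 = 100.9 kips.
Governing: min(227.3, 165.7, 100.9) = 100.9 kips → block shear.

100.9 kips (block shear governs)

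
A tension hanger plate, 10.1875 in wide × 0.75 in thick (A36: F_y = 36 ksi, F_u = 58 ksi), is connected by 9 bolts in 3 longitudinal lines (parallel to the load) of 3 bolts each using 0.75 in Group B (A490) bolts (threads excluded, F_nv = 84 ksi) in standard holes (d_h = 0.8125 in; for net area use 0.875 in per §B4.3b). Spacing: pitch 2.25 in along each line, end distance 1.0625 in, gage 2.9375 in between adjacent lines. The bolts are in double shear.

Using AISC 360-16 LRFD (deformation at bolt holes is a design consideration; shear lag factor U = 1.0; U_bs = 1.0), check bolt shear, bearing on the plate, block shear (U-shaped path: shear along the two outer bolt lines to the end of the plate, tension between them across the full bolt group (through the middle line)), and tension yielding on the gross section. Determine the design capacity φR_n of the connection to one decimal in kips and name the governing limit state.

Bolt shear: A_b = π(0.75)²/4 = 0.44179 in². φR_n = 0.75 × 84 × 0.44179 × 9 × 2 = 501.0 kips.
Bearing (0.75 in plate, F_u = 58 ksi): end bolts L_c = 1.0625 − 0.8125/2 = 0.65625, R_n = min(1.2×0.65625×0.75×58, 2.4×0.75×0.75×58) = 34.256 kips/bolt; interior L_c = 2.25 − 0.8125 = 1.4375, R_n = 75.038 kips/bolt. φR_n = 0.75 × (3×34.256 + 6×75.038) = 414.7 kips.
Block shear: shear path 2×[1.0625+2×2.25] = 2×5.5625 in, A_gv = 8.3438, A_nv = 2×(5.5625 − 2.5×0.875)×0.75 = 5.0625 in²; tension across gage: (5.875 − 2×0.875)×0.75 = 3.0938 in². R_n = min(0.6×58×5.0625, 0.6×36×8.3438) + 1.0×58×3.0938 = min(176.18, 180.23) + 179.44 = 355.62 kips. φR_n = 0.75 × 355.62 = 266.7 kips.
Tension yield (gross): A_g = 10.1875×0.75 = 7.6406 in². φR_n = 0.90 × 36 × 7.6406 = 247.6 kips.
Governing: min(501.0, 414.7, 266.7, 247.6) = 247.6 kips → gross-section yield.

247.6 kips (gross-section yield governs)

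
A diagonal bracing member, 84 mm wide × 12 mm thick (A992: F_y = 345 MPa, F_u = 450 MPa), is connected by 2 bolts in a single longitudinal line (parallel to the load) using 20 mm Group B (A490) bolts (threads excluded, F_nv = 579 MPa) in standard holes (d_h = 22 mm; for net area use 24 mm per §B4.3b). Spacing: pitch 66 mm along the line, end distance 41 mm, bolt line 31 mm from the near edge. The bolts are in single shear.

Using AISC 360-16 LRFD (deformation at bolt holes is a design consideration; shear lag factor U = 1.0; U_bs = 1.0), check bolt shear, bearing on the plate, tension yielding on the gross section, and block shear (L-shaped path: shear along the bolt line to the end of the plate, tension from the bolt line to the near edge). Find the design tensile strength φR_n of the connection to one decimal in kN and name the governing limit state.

249.5 kN (block shear governs)

Bolt shear: A_b = π(20)²/4 = 314.16 mm². φR_n = 0.75 × 579 × 314.16 × 2 × 1 = 272.8 kN.
Bearing (12 mm plate, F_u = 450 MPa): end bolts L_c = 41 − 22/2 = 30, R_n = min(1.2×30×12×450, 2.4×20×12×450) = 194.4 kN/bolt; interior L_c = 66 − 22 = 44, R_n = 259.2 kN/bolt. φR_n = 0.75 × (1×194.4 + 1×259.2) = 340.2 kN.
Tension yield (gross): A_g = 84×12 = 1008 mm². φR_n = 0.90 × 345 × 1008 = 313.0 kN.
Block shear: shear path 1×[41+1×66] = 1×107 mm, A_gv = 1284, A_nv = 1×(107 − 1.5×24)×12 = 852 mm²; tension to near edge: (31 − 0.5×24)×12 = 228 mm². R_n = min(0.6×450×852, 0.6×345×1284) + 1.0×450×228 = min(230.04, 265.79) + 102.6 = 332.64 kN. φR_n = 0.75 × 332.64 = 249.5 kN.
Governing: min(272.8, 340.2, 313.0, 249.5) = 249.5 kN → block shear.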